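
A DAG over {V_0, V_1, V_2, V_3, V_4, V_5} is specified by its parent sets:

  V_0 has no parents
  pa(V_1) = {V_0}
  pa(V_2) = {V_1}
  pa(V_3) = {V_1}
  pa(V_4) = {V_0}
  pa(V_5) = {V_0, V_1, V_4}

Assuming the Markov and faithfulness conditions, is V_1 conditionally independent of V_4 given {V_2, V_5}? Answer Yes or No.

No

There are 4 undirected paths between V_1 and V_4; checking each against the conditioning set {V_2, V_5}:
  1. V_1 ← V_0 → V_5 ← V_4 — V_0:fork[open]; V_5:collider[open] ⇒ active
  2. V_1 ← V_0 → V_4 — V_0:fork[open] ⇒ active
  3. V_1 → V_5 ← V_0 → V_4 — V_5:collider[open]; V_0:fork[open] ⇒ active
  4. V_1 → V_5 ← V_4 — V_5:collider[open] ⇒ active
Since the path V_1 ← V_0 → V_5 ← V_4 is active, V_1 and V_4 are not d-separated given {V_2, V_5}.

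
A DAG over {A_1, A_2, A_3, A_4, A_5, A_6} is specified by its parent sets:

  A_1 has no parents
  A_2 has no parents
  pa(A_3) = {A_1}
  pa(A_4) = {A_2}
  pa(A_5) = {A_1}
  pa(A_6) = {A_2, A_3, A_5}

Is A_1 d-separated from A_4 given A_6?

We examine all 2 paths between A_1 and A_4:
Path 1: A_1 → A_3 → A_6 ← A_2 → A_4
  A_3 is a chain and A_3 is not conditioned on; A_6 is a collider and A_6 is conditioned on, which opens it; A_2 is a fork and A_2 is not conditioned on — no node blocks this path, so it is active.
Path 2: A_1 → A_5 → A_6 ← A_2 → A_4
  A_5 is a chain and A_5 is not conditioned on; A_6 is a collider and A_6 is conditioned on, which opens it; A_2 is a fork and A_2 is not conditioned on — no node blocks this path, so it is active.
Since the path A_1 → A_3 → A_6 ← A_2 → A_4 is active, A_1 and A_4 are not d-separated given {A_6}.

No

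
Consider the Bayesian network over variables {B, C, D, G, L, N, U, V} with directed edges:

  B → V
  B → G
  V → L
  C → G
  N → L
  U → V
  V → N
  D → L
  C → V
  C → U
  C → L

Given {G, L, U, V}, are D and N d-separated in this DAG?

No

There are 5 undirected paths between D and N; checking each against the conditioning set {G, L, U, V}:
Path 1: D → L ← C → G ← B → V → N
  V is a chain here and V is conditioned on, so the path is blocked at V.
Path 2: D → L ← C → U → V → N
  U is a chain here and U is conditioned on, so the path is blocked at U.
Path 3: D → L ← C → V → N
  V is a chain here and V is conditioned on, so the path is blocked at V.
Path 4: D → L ← V → N
  V is a fork here and V is conditioned on, so the path is blocked at V.
Path 5: D → L ← N
  L is a collider and L is conditioned on, which opens it — no node blocks this path, so it is active.
Since the path D → L ← N is active, D and N are not d-separated given {G, L, U, V}.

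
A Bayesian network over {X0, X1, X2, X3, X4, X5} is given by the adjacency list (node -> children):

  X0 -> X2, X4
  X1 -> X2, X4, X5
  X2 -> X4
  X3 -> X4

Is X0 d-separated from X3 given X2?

Enumerating the 3 paths from X0 to X3 and testing each for blocking by {X2}:
  1. X0 → X4 ← X3 — X4:collider[blocks] ⇒ blocked
  2. X0 → X2 ← X1 → X4 ← X3 — X2:collider[open]; X1:fork[open]; X4:collider[blocks] ⇒ blocked
  3. X0 → X2 → X4 ← X3 — X2:chain[blocks]; X4:collider[blocks] ⇒ blocked
All paths are blocked; X0 ⊥ X3 | {X2} holds.

Yes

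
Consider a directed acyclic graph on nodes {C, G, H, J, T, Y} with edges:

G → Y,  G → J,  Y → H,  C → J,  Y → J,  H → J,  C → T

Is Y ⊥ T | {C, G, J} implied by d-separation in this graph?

Yes

3 paths connect Y and T; each must be blocked for d-separation to hold:
Path 1: Y → J ← C → T
  C is a fork here and C is conditioned on, so the path is blocked at C.
Path 2: Y → H → J ← C → T
  C is a fork here and C is conditioned on, so the path is blocked at C.
Path 3: Y ← G → J ← C → T
  G is a fork here and G is conditioned on, so the path is blocked at G.
All paths are blocked; Y ⊥ T | {C, G, J} holds.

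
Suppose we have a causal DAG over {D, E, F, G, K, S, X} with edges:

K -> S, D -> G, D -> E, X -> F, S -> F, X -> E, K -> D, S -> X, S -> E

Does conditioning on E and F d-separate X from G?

No — X and G are not d-separated given {E, F}.

There are 6 undirected paths between X and G; checking each against the conditioning set {E, F}:
Path 1: X → F ← S ← K → D → G
  F is a collider and F is conditioned on, which opens it; S is a chain and S is not conditioned on; K is a fork and K is not conditioned on; D is a chain and D is not conditioned on — no node blocks this path, so it is active.
Path 2: X → F ← S → E ← D → G
  F is a collider and F is conditioned on, which opens it; S is a fork and S is not conditioned on; E is a collider and E is conditioned on, which opens it; D is a fork and D is not conditioned on — no node blocks this path, so it is active.
Path 3: X ← S ← K → D → G
  S is a chain and S is not conditioned on; K is a fork and K is not conditioned on; D is a chain and D is not conditioned on — no node blocks this path, so it is active.
Path 4: X ← S → E ← D → G
  S is a fork and S is not conditioned on; E is a collider and E is conditioned on, which opens it; D is a fork and D is not conditioned on — no node blocks this path, so it is active.
Path 5: X → E ← D → G
  E is a collider and E is conditioned on, which opens it; D is a fork and D is not conditioned on — no node blocks this path, so it is active.
Path 6: X → E ← S ← K → D → G
  E is a collider and E is conditioned on, which opens it; S is a chain and S is not conditioned on; K is a fork and K is not conditioned on; D is a chain and D is not conditioned on — no node blocks this path, so it is active.
Because an active path exists, X and G are not d-separated.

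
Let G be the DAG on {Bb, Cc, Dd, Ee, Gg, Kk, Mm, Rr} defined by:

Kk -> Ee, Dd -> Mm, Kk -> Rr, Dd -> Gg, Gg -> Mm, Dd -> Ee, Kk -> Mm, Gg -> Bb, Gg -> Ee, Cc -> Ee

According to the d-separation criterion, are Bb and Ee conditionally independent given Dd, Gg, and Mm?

There are 5 undirected paths between Bb and Ee; checking each against the conditioning set {Dd, Gg, Mm}:
Path 1: Bb ← Gg ← Dd → Mm ← Kk → Ee
  Gg is a chain here and Gg is conditioned on, so the path is blocked at Gg.
Path 2: Bb ← Gg ← Dd → Ee
  Gg is a chain here and Gg is conditioned on, so the path is blocked at Gg.
Path 3: Bb ← Gg → Mm ← Kk → Ee
  Gg is a fork here and Gg is conditioned on, so the path is blocked at Gg.
Path 4: Bb ← Gg → Mm ← Dd → Ee
  Gg is a fork here and Gg is conditioned on, so the path is blocked at Gg.
Path 5: Bb ← Gg → Ee
  Gg is a fork here and Gg is conditioned on, so the path is blocked at Gg.
Every path is blocked, so Bb and Ee are d-separated given {Dd, Gg, Mm}.

Yes — Bb and Ee are d-separated given {Dd, Gg, Mm}.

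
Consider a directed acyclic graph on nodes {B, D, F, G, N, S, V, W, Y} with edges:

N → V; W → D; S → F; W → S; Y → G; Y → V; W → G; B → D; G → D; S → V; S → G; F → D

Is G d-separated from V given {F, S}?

Enumerating the 6 paths from G to V and testing each for blocking by {F, S}:
  1. G ← Y → V — Y:fork[open] ⇒ active
  2. G ← W → S → V — W:fork[open]; S:chain[blocks] ⇒ blocked
  3. G ← W → D ← F ← S → V — W:fork[open]; D:collider[blocks]; F:chain[blocks]; S:fork[blocks] ⇒ blocked
  4. G ← S → V — S:fork[blocks] ⇒ blocked
  5. G → D ← W → S → V — D:collider[blocks]; W:fork[open]; S:chain[blocks] ⇒ blocked
  6. G → D ← F ← S → V — D:collider[blocks]; F:chain[blocks]; S:fork[blocks] ⇒ blocked
Because an active path exists, G and V are not d-separated.

No — G and V are not d-separated given {F, S}.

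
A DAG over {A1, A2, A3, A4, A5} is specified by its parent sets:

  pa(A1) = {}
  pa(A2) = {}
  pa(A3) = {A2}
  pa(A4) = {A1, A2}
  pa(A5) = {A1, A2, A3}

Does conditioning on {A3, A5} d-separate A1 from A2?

No — A1 and A2 are not d-separated given {A3, A5}.

Enumerating the 3 paths from A1 to A2 and testing each for blocking by {A3, A5}:
  1. A1 → A4 ← A2 — A4:collider[blocks] ⇒ blocked
  2. A1 → A5 ← A3 ← A2 — A5:collider[open]; A3:chain[blocks] ⇒ blocked
  3. A1 → A5 ← A2 — A5:collider[open] ⇒ active
At least one path is unblocked, so d-separation fails.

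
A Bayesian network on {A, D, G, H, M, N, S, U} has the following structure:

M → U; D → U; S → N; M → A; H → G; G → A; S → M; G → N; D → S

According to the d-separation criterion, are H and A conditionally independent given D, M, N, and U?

No

We examine all 3 paths between H and A:
Path 1: H → G → N ← S → M → A
  M is a chain here and M is conditioned on, so the path is blocked at M.
Path 2: H → G → N ← S ← D → U ← M → A
  D is a fork here and D is conditioned on, so the path is blocked at D.
Path 3: H → G → A
  G is a chain and G is not conditioned on — no node blocks this path, so it is active.
Since the path H → G → A is active, H and A are not d-separated given {D, M, N, U}.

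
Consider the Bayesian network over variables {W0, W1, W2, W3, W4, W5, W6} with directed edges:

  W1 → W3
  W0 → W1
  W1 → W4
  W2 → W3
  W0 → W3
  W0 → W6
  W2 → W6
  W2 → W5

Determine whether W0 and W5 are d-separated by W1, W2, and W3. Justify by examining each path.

We examine all 3 paths between W0 and W5:
Path 1: W0 → W6 ← W2 → W5
  W6 is a collider here and neither W6 nor any of its descendants is conditioned on, so the collider stays closed — the path is blocked at W6.
Path 2: W0 → W1 → W3 ← W2 → W5
  W1 is a chain here and W1 is conditioned on, so the path is blocked at W1.
Path 3: W0 → W3 ← W2 → W5
  W2 is a fork here and W2 is conditioned on, so the path is blocked at W2.
Since every path is blocked, d-separation holds.

Yes — W0 and W5 are d-separated given {W1, W2, W3}.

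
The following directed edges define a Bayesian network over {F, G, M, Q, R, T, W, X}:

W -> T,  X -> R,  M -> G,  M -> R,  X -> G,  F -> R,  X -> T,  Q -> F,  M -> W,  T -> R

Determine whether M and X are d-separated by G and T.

5 paths connect M and X; each must be blocked for d-separation to hold:
Path 1: M → R ← T ← X
  R is a collider here and neither R nor any of its descendants is conditioned on, so the collider stays closed — the path is blocked at R.
Path 2: M → R ← X
  R is a collider here and neither R nor any of its descendants is conditioned on, so the collider stays closed — the path is blocked at R.
Path 3: M → G ← X
  G is a collider and G is conditioned on, which opens it — no node blocks this path, so it is active.
Path 4: M → W → T → R ← X
  T is a chain here and T is conditioned on, so the path is blocked at T.
Path 5: M → W → T ← X
  W is a chain and W is not conditioned on; T is a collider and T is conditioned on, which opens it — no node blocks this path, so it is active.
Because an active path exists, M and X are not d-separated.

No — M and X are not d-separated given {G, T}.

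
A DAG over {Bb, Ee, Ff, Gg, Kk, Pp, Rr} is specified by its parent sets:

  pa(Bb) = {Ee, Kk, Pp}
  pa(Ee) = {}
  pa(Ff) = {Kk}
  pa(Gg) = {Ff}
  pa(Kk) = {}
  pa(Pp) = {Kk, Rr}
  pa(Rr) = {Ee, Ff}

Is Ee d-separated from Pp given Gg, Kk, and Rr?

6 paths connect Ee and Pp; each must be blocked for d-separation to hold:
Path 1: Ee → Rr → Pp
  Rr is a chain here and Rr is conditioned on, so the path is blocked at Rr.
Path 2: Ee → Rr ← Ff ← Kk → Pp
  Kk is a fork here and Kk is conditioned on, so the path is blocked at Kk.
Path 3: Ee → Rr ← Ff ← Kk → Bb ← Pp
  Kk is a fork here and Kk is conditioned on, so the path is blocked at Kk.
Path 4: Ee → Bb ← Pp
  Bb is a collider here and neither Bb nor any of its descendants is conditioned on, so the collider stays closed — the path is blocked at Bb.
Path 5: Ee → Bb ← Kk → Pp
  Bb is a collider here and neither Bb nor any of its descendants is conditioned on, so the collider stays closed — the path is blocked at Bb.
Path 6: Ee → Bb ← Kk → Ff → Rr → Pp
  Bb is a collider here and neither Bb nor any of its descendants is conditioned on, so the collider stays closed — the path is blocked at Bb.
All paths are blocked; Ee ⊥ Pp | {Gg, Kk, Rr} holds.

Yes — Ee and Pp are d-separated given {Gg, Kk, Rr}.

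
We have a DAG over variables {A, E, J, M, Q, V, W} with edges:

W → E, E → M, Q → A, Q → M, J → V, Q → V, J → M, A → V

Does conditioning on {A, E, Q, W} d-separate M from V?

There are 3 undirected paths between M and V; checking each against the conditioning set {A, E, Q, W}:
  1. M ← Q → A → V — Q:fork[blocks]; A:chain[blocks] ⇒ blocked
  2. M ← Q → V — Q:fork[blocks] ⇒ blocked
  3. M ← J → V — J:fork[open] ⇒ active
Since the path M ← J → V is active, M and V are not d-separated given {A, E, Q, W}.

No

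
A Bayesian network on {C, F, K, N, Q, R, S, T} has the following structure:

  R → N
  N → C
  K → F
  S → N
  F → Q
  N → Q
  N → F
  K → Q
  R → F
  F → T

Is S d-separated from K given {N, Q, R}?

Yes

We examine all 6 paths between S and K:
  1. S → N ← R → F → Q ← K — N:collider[open]; R:fork[blocks]; F:chain[open]; Q:collider[open] ⇒ blocked
  2. S → N ← R → F ← K — N:collider[open]; R:fork[blocks]; F:collider[open] ⇒ blocked
  3. S → N → F → Q ← K — N:chain[blocks]; F:chain[open]; Q:collider[open] ⇒ blocked
  4. S → N → F ← K — N:chain[blocks]; F:collider[open] ⇒ blocked
  5. S → N → Q ← F ← K — N:chain[blocks]; Q:collider[open]; F:chain[open] ⇒ blocked
  6. S → N → Q ← K — N:chain[blocks]; Q:collider[open] ⇒ blocked
Every path is blocked, so S and K are d-separated given {N, Q, R}.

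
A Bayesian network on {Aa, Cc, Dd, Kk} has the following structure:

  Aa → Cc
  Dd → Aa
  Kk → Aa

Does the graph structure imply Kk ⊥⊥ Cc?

No

There is one path between Kk and Cc:
Path 1: Kk → Aa → Cc
  Aa is a chain and Aa is not conditioned on — no node blocks this path, so it is active.
At least one path is unblocked, so d-separation fails.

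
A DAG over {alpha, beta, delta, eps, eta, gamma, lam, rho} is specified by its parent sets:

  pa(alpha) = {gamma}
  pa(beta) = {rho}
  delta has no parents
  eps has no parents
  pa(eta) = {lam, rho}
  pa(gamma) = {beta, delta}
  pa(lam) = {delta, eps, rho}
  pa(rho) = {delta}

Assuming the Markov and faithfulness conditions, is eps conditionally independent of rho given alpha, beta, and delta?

Yes — eps and rho are d-separated given {alpha, beta, delta}.

We examine all 4 paths between eps and rho:
  1. eps → lam ← rho — lam:collider[blocks] ⇒ blocked
  2. eps → lam → eta ← rho — lam:chain[open]; eta:collider[blocks] ⇒ blocked
  3. eps → lam ← delta → rho — lam:collider[blocks]; delta:fork[blocks] ⇒ blocked
  4. eps → lam ← delta → gamma ← beta ← rho — lam:collider[blocks]; delta:fork[blocks]; gamma:collider[open]; beta:chain[blocks] ⇒ blocked
All paths are blocked; eps ⊥ rho | {alpha, beta, delta} holds.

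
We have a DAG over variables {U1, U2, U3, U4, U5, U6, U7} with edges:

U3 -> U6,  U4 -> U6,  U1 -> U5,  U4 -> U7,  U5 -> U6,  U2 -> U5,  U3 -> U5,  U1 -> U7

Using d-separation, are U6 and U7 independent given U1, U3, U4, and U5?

There are 3 undirected paths between U6 and U7; checking each against the conditioning set {U1, U3, U4, U5}:
Path 1: U6 ← U5 ← U1 → U7
  U5 is a chain here and U5 is conditioned on, so the path is blocked at U5.
Path 2: U6 ← U4 → U7
  U4 is a fork here and U4 is conditioned on, so the path is blocked at U4.
Path 3: U6 ← U3 → U5 ← U1 → U7
  U3 is a fork here and U3 is conditioned on, so the path is blocked at U3.
Since every path is blocked, d-separation holds.

Yes — U6 and U7 are d-separated given {U1, U3, U4, U5}.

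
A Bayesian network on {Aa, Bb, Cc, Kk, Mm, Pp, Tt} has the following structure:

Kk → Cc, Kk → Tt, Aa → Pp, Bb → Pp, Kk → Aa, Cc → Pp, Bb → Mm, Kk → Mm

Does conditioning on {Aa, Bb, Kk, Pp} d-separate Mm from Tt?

We examine all 3 paths between Mm and Tt:
Path 1: Mm ← Bb → Pp ← Aa ← Kk → Tt
  Bb is a fork here and Bb is conditioned on, so the path is blocked at Bb.
Path 2: Mm ← Bb → Pp ← Cc ← Kk → Tt
  Bb is a fork here and Bb is conditioned on, so the path is blocked at Bb.
Path 3: Mm ← Kk → Tt
  Kk is a fork here and Kk is conditioned on, so the path is blocked at Kk.
All paths are blocked; Mm ⊥ Tt | {Aa, Bb, Kk, Pp} holds.

Yes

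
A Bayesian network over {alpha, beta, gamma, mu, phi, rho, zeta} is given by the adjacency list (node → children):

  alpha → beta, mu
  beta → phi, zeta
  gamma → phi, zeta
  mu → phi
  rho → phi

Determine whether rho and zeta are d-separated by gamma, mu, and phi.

There are 3 undirected paths between rho and zeta; checking each against the conditioning set {gamma, mu, phi}:
Path 1: rho → phi ← beta → zeta
  phi is a collider and phi is conditioned on, which opens it; beta is a fork and beta is not conditioned on — no node blocks this path, so it is active.
Path 2: rho → phi ← gamma → zeta
  gamma is a fork here and gamma is conditioned on, so the path is blocked at gamma.
Path 3: rho → phi ← mu ← alpha → beta → zeta
  mu is a chain here and mu is conditioned on, so the path is blocked at mu.
Because an active path exists, rho and zeta are not d-separated.

No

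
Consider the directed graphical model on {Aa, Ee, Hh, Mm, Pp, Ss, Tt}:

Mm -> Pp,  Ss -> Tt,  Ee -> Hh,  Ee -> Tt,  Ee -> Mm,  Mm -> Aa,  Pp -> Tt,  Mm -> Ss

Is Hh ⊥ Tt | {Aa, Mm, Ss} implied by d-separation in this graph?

No — Hh and Tt are not d-separated given {Aa, Mm, Ss}.

Enumerating the 3 paths from Hh to Tt and testing each for blocking by {Aa, Mm, Ss}:
Path 1: Hh ← Ee → Mm → Ss → Tt
  Mm is a chain here and Mm is conditioned on, so the path is blocked at Mm.
Path 2: Hh ← Ee → Mm → Pp → Tt
  Mm is a chain here and Mm is conditioned on, so the path is blocked at Mm.
Path 3: Hh ← Ee → Tt
  Ee is a fork and Ee is not conditioned on — no node blocks this path, so it is active.
At least one path is unblocked, so d-separation fails.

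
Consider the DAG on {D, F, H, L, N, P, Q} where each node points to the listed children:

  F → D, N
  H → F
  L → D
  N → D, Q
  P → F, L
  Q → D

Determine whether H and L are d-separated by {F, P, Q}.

Yes

We examine all 4 paths between H and L:
  1. H → F → N → Q → D ← L — F:chain[blocks]; N:chain[open]; Q:chain[blocks]; D:collider[blocks] ⇒ blocked
  2. H → F → N → D ← L — F:chain[blocks]; N:chain[open]; D:collider[blocks] ⇒ blocked
  3. H → F → D ← L — F:chain[blocks]; D:collider[blocks] ⇒ blocked
  4. H → F ← P → L — F:collider[open]; P:fork[blocks] ⇒ blocked
All paths are blocked; H ⊥ L | {F, P, Q} holds.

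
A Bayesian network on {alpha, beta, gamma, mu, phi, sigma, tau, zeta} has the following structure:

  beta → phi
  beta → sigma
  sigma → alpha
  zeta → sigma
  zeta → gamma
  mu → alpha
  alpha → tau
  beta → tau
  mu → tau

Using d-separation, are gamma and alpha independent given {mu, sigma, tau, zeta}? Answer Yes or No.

Enumerating the 3 paths from gamma to alpha and testing each for blocking by {mu, sigma, tau, zeta}:
  1. gamma ← zeta → sigma → alpha — zeta:fork[blocks]; sigma:chain[blocks] ⇒ blocked
  2. gamma ← zeta → sigma ← beta → tau ← alpha — zeta:fork[blocks]; sigma:collider[open]; beta:fork[open]; tau:collider[open] ⇒ blocked
  3. gamma ← zeta → sigma ← beta → tau ← mu → alpha — zeta:fork[blocks]; sigma:collider[open]; beta:fork[open]; tau:collider[open]; mu:fork[blocks] ⇒ blocked
All paths are blocked; gamma ⊥ alpha | {mu, sigma, tau, zeta} holds.

Yes — gamma and alpha are d-separated given {mu, sigma, tau, zeta}.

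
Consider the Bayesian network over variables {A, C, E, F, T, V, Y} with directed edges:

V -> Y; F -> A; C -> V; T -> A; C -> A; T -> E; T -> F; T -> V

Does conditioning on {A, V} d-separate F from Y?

Yes

We examine all 4 paths between F and Y:
Path 1: F → A ← T → V → Y
  V is a chain here and V is conditioned on, so the path is blocked at V.
Path 2: F → A ← C → V → Y
  V is a chain here and V is conditioned on, so the path is blocked at V.
Path 3: F ← T → A ← C → V → Y
  V is a chain here and V is conditioned on, so the path is blocked at V.
Path 4: F ← T → V → Y
  V is a chain here and V is conditioned on, so the path is blocked at V.
Every path is blocked, so F and Y are d-separated given {A, V}.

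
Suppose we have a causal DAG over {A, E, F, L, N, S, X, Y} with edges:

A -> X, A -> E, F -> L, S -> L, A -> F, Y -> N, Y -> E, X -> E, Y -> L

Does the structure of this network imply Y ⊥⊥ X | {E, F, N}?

No

We examine all 4 paths between Y and X:
  1. Y → L ← F ← A → E ← X — L:collider[blocks]; F:chain[blocks]; A:fork[open]; E:collider[open] ⇒ blocked
  2. Y → L ← F ← A → X — L:collider[blocks]; F:chain[blocks]; A:fork[open] ⇒ blocked
  3. Y → E ← A → X — E:collider[open]; A:fork[open] ⇒ active
  4. Y → E ← X — E:collider[open] ⇒ active
At least one path is unblocked, so d-separation fails.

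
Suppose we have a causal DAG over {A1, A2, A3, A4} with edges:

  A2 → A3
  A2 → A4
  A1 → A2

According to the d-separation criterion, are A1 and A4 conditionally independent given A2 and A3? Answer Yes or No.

Yes — A1 and A4 are d-separated given {A2, A3}.

Only one path connects A1 and A4:
Path 1: A1 → A2 → A4
  A2 is a chain here and A2 is conditioned on, so the path is blocked at A2.
All paths are blocked; A1 ⊥ A4 | {A2, A3} holds.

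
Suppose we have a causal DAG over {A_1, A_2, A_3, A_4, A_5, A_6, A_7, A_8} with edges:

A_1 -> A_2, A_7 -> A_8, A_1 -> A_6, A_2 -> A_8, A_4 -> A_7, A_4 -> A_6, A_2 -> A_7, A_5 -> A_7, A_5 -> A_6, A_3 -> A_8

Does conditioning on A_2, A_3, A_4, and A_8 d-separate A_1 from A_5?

Yes — A_1 and A_5 are d-separated given {A_2, A_3, A_4, A_8}.

There are 6 undirected paths between A_1 and A_5; checking each against the conditioning set {A_2, A_3, A_4, A_8}:
Path 1: A_1 → A_6 ← A_5
  A_6 is a collider here and neither A_6 nor any of its descendants is conditioned on, so the collider stays closed — the path is blocked at A_6.
Path 2: A_1 → A_6 ← A_4 → A_7 ← A_5
  A_6 is a collider here and neither A_6 nor any of its descendants is conditioned on, so the collider stays closed — the path is blocked at A_6.
Path 3: A_1 → A_2 → A_7 ← A_5
  A_2 is a chain here and A_2 is conditioned on, so the path is blocked at A_2.
Path 4: A_1 → A_2 → A_7 ← A_4 → A_6 ← A_5
  A_2 is a chain here and A_2 is conditioned on, so the path is blocked at A_2.
Path 5: A_1 → A_2 → A_8 ← A_7 ← A_5
  A_2 is a chain here and A_2 is conditioned on, so the path is blocked at A_2.
Path 6: A_1 → A_2 → A_8 ← A_7 ← A_4 → A_6 ← A_5
  A_2 is a chain here and A_2 is conditioned on, so the path is blocked at A_2.
All paths are blocked; A_1 ⊥ A_5 | {A_2, A_3, A_4, A_8} holds.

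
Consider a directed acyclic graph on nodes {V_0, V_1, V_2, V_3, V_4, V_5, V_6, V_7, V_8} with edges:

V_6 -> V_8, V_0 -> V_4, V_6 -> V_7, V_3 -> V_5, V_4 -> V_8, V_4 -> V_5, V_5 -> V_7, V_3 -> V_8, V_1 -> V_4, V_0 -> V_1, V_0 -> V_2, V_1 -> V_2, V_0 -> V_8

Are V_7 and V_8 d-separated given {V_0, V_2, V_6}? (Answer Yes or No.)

Enumerating the 6 paths from V_7 to V_8 and testing each for blocking by {V_0, V_2, V_6}:
  1. V_7 ← V_5 ← V_4 ← V_0 → V_8 — V_5:chain[open]; V_4:chain[open]; V_0:fork[blocks] ⇒ blocked
  2. V_7 ← V_5 ← V_4 → V_8 — V_5:chain[open]; V_4:fork[open] ⇒ active
  3. V_7 ← V_5 ← V_4 ← V_1 → V_2 ← V_0 → V_8 — V_5:chain[open]; V_4:chain[open]; V_1:fork[open]; V_2:collider[open]; V_0:fork[blocks] ⇒ blocked
  4. V_7 ← V_5 ← V_4 ← V_1 ← V_0 → V_8 — V_5:chain[open]; V_4:chain[open]; V_1:chain[open]; V_0:fork[blocks] ⇒ blocked
  5. V_7 ← V_5 ← V_3 → V_8 — V_5:chain[open]; V_3:fork[open] ⇒ active
  6. V_7 ← V_6 → V_8 — V_6:fork[blocks] ⇒ blocked
Since the path V_7 ← V_5 ← V_4 → V_8 is active, V_7 and V_8 are not d-separated given {V_0, V_2, V_6}.

No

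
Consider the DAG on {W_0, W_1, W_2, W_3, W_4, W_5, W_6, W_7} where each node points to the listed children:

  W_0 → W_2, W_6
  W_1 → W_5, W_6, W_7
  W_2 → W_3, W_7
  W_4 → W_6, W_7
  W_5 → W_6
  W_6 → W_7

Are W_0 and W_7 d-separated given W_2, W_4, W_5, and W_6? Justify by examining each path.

No

There are 5 undirected paths between W_0 and W_7; checking each against the conditioning set {W_2, W_4, W_5, W_6}:
Path 1: W_0 → W_6 ← W_5 ← W_1 → W_7
  W_5 is a chain here and W_5 is conditioned on, so the path is blocked at W_5.
Path 2: W_0 → W_6 ← W_1 → W_7
  W_6 is a collider and W_6 is conditioned on, which opens it; W_1 is a fork and W_1 is not conditioned on — no node blocks this path, so it is active.
Path 3: W_0 → W_6 → W_7
  W_6 is a chain here and W_6 is conditioned on, so the path is blocked at W_6.
Path 4: W_0 → W_6 ← W_4 → W_7
  W_4 is a fork here and W_4 is conditioned on, so the path is blocked at W_4.
Path 5: W_0 → W_2 → W_7
  W_2 is a chain here and W_2 is conditioned on, so the path is blocked at W_2.
Because an active path exists, W_0 and W_7 are not d-separated.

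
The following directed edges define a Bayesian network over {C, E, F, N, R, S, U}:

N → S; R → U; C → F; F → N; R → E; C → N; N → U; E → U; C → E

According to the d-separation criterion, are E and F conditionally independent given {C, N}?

Enumerating the 6 paths from E to F and testing each for blocking by {C, N}:
  1. E ← R → U ← N ← F — R:fork[open]; U:collider[blocks]; N:chain[blocks] ⇒ blocked
  2. E ← R → U ← N ← C → F — R:fork[open]; U:collider[blocks]; N:chain[blocks]; C:fork[blocks] ⇒ blocked
  3. E ← C → F — C:fork[blocks] ⇒ blocked
  4. E ← C → N ← F — C:fork[blocks]; N:collider[open] ⇒ blocked
  5. E → U ← N ← F — U:collider[blocks]; N:chain[blocks] ⇒ blocked
  6. E → U ← N ← C → F — U:collider[blocks]; N:chain[blocks]; C:fork[blocks] ⇒ blocked
Every path is blocked, so E and F are d-separated given {C, N}.

Yes — E and F are d-separated given {C, N}.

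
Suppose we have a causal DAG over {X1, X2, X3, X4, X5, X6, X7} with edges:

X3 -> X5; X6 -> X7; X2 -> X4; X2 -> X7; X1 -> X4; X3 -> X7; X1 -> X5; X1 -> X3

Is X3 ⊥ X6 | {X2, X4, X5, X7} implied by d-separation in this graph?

3 paths connect X3 and X6; each must be blocked for d-separation to hold:
Path 1: X3 ← X1 → X4 ← X2 → X7 ← X6
  X2 is a fork here and X2 is conditioned on, so the path is blocked at X2.
Path 2: X3 → X5 ← X1 → X4 ← X2 → X7 ← X6
  X2 is a fork here and X2 is conditioned on, so the path is blocked at X2.
Path 3: X3 → X7 ← X6
  X7 is a collider and X7 is conditioned on, which opens it — no node blocks this path, so it is active.
At least one path is unblocked, so d-separation fails.

No — X3 and X6 are not d-separated given {X2, X4, X5, X7}.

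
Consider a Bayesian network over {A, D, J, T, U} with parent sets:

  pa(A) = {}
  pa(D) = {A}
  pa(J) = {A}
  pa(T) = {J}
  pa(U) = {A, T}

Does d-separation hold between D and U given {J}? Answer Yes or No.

There are 2 undirected paths between D and U; checking each against the conditioning set {J}:
  1. D ← A → U — A:fork[open] ⇒ active
  2. D ← A → J → T → U — A:fork[open]; J:chain[blocks]; T:chain[open] ⇒ blocked
Since the path D ← A → U is active, D and U are not d-separated given {J}.

No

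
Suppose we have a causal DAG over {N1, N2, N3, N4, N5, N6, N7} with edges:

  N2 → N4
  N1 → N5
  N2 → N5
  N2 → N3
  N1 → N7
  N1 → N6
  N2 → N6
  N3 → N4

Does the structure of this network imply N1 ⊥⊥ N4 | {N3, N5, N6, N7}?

We examine all 4 paths between N1 and N4:
Path 1: N1 → N5 ← N2 → N4
  N5 is a collider and N5 is conditioned on, which opens it; N2 is a fork and N2 is not conditioned on — no node blocks this path, so it is active.
Path 2: N1 → N5 ← N2 → N3 → N4
  N3 is a chain here and N3 is conditioned on, so the path is blocked at N3.
Path 3: N1 → N6 ← N2 → N4
  N6 is a collider and N6 is conditioned on, which opens it; N2 is a fork and N2 is not conditioned on — no node blocks this path, so it is active.
Path 4: N1 → N6 ← N2 → N3 → N4
  N3 is a chain here and N3 is conditioned on, so the path is blocked at N3.
At least one path is unblocked, so d-separation fails.

No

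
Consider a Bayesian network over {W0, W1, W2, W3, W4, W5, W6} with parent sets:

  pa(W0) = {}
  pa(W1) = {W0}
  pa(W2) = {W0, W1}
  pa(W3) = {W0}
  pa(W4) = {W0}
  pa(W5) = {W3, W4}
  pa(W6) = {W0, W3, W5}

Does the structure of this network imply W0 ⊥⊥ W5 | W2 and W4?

No

5 paths connect W0 and W5; each must be blocked for d-separation to hold:
Path 1: W0 → W6 ← W5
  W6 is a collider here and neither W6 nor any of its descendants is conditioned on, so the collider stays closed — the path is blocked at W6.
Path 2: W0 → W6 ← W3 → W5
  W6 is a collider here and neither W6 nor any of its descendants is conditioned on, so the collider stays closed — the path is blocked at W6.
Path 3: W0 → W3 → W6 ← W5
  W6 is a collider here and neither W6 nor any of its descendants is conditioned on, so the collider stays closed — the path is blocked at W6.
Path 4: W0 → W3 → W5
  W3 is a chain and W3 is not conditioned on — no node blocks this path, so it is active.
Path 5: W0 → W4 → W5
  W4 is a chain here and W4 is conditioned on, so the path is blocked at W4.
Because an active path exists, W0 and W5 are not d-separated.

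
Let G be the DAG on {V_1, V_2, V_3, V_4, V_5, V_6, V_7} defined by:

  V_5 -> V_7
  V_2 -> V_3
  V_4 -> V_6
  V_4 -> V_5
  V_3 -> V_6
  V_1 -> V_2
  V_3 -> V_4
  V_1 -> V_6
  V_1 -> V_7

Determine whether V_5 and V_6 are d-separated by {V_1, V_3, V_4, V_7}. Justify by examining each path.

Yes — V_5 and V_6 are d-separated given {V_1, V_3, V_4, V_7}.

There are 6 undirected paths between V_5 and V_6; checking each against the conditioning set {V_1, V_3, V_4, V_7}:
  1. V_5 ← V_4 ← V_3 → V_6 — V_4:chain[blocks]; V_3:fork[blocks] ⇒ blocked
  2. V_5 ← V_4 ← V_3 ← V_2 ← V_1 → V_6 — V_4:chain[blocks]; V_3:chain[blocks]; V_2:chain[open]; V_1:fork[blocks] ⇒ blocked
  3. V_5 ← V_4 → V_6 — V_4:fork[blocks] ⇒ blocked
  4. V_5 → V_7 ← V_1 → V_6 — V_7:collider[open]; V_1:fork[blocks] ⇒ blocked
  5. V_5 → V_7 ← V_1 → V_2 → V_3 → V_4 → V_6 — V_7:collider[open]; V_1:fork[blocks]; V_2:chain[open]; V_3:chain[blocks]; V_4:chain[blocks] ⇒ blocked
  6. V_5 → V_7 ← V_1 → V_2 → V_3 → V_6 — V_7:collider[open]; V_1:fork[blocks]; V_2:chain[open]; V_3:chain[blocks] ⇒ blocked
All paths are blocked; V_5 ⊥ V_6 | {V_1, V_3, V_4, V_7} holds.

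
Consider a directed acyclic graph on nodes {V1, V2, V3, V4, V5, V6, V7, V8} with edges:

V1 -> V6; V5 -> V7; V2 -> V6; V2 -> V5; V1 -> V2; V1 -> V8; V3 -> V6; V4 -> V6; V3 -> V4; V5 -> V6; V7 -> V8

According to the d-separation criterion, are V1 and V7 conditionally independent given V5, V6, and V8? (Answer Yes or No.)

No

We examine all 5 paths between V1 and V7:
Path 1: V1 → V8 ← V7
  V8 is a collider and V8 is conditioned on, which opens it — no node blocks this path, so it is active.
Path 2: V1 → V6 ← V2 → V5 → V7
  V5 is a chain here and V5 is conditioned on, so the path is blocked at V5.
Path 3: V1 → V6 ← V5 → V7
  V5 is a fork here and V5 is conditioned on, so the path is blocked at V5.
Path 4: V1 → V2 → V6 ← V5 → V7
  V5 is a fork here and V5 is conditioned on, so the path is blocked at V5.
Path 5: V1 → V2 → V5 → V7
  V5 is a chain here and V5 is conditioned on, so the path is blocked at V5.
Because an active path exists, V1 and V7 are not d-separated.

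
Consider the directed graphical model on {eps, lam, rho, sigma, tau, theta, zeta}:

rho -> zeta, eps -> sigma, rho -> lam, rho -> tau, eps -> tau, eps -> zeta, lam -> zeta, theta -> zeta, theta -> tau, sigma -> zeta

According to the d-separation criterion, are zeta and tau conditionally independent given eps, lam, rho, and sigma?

5 paths connect zeta and tau; each must be blocked for d-separation to hold:
Path 1: zeta ← sigma ← eps → tau
  sigma is a chain here and sigma is conditioned on, so the path is blocked at sigma.
Path 2: zeta ← lam ← rho → tau
  lam is a chain here and lam is conditioned on, so the path is blocked at lam.
Path 3: zeta ← rho → tau
  rho is a fork here and rho is conditioned on, so the path is blocked at rho.
Path 4: zeta ← eps → tau
  eps is a fork here and eps is conditioned on, so the path is blocked at eps.
Path 5: zeta ← theta → tau
  theta is a fork and theta is not conditioned on — no node blocks this path, so it is active.
Because an active path exists, zeta and tau are not d-separated.

No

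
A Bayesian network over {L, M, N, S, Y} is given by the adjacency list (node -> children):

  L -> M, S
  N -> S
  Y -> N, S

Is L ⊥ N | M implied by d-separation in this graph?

2 paths connect L and N; each must be blocked for d-separation to hold:
Path 1: L → S ← Y → N
  S is a collider here and neither S nor any of its descendants is conditioned on, so the collider stays closed — the path is blocked at S.
Path 2: L → S ← N
  S is a collider here and neither S nor any of its descendants is conditioned on, so the collider stays closed — the path is blocked at S.
Every path is blocked, so L and N are d-separated given {M}.

Yes — L and N are d-separated given {M}.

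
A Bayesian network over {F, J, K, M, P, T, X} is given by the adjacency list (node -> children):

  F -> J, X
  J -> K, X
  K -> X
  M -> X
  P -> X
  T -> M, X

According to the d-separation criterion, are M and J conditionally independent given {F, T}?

6 paths connect M and J; each must be blocked for d-separation to hold:
Path 1: M → X ← J
  X is a collider here and neither X nor any of its descendants is conditioned on, so the collider stays closed — the path is blocked at X.
Path 2: M → X ← K ← J
  X is a collider here and neither X nor any of its descendants is conditioned on, so the collider stays closed — the path is blocked at X.
Path 3: M → X ← F → J
  X is a collider here and neither X nor any of its descendants is conditioned on, so the collider stays closed — the path is blocked at X.
Path 4: M ← T → X ← J
  T is a fork here and T is conditioned on, so the path is blocked at T.
Path 5: M ← T → X ← K ← J
  T is a fork here and T is conditioned on, so the path is blocked at T.
Path 6: M ← T → X ← F → J
  T is a fork here and T is conditioned on, so the path is blocked at T.
Since every path is blocked, d-separation holds.

Yes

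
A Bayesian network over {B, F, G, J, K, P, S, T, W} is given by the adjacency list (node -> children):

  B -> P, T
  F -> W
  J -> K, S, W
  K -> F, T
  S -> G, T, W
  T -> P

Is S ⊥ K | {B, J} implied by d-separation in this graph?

Yes

We examine all 5 paths between S and K:
Path 1: S ← J → W ← F ← K
  J is a fork here and J is conditioned on, so the path is blocked at J.
Path 2: S ← J → K
  J is a fork here and J is conditioned on, so the path is blocked at J.
Path 3: S → W ← J → K
  W is a collider here and neither W nor any of its descendants is conditioned on, so the collider stays closed — the path is blocked at W.
Path 4: S → W ← F ← K
  W is a collider here and neither W nor any of its descendants is conditioned on, so the collider stays closed — the path is blocked at W.
Path 5: S → T ← K
  T is a collider here and neither T nor any of its descendants is conditioned on, so the collider stays closed — the path is blocked at T.
Every path is blocked, so S and K are d-separated given {B, J}.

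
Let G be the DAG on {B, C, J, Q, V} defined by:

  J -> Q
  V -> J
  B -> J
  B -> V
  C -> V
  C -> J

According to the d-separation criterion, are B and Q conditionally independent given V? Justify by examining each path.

No — B and Q are not d-separated given {V}.

3 paths connect B and Q; each must be blocked for d-separation to hold:
Path 1: B → V → J → Q
  V is a chain here and V is conditioned on, so the path is blocked at V.
Path 2: B → V ← C → J → Q
  V is a collider and V is conditioned on, which opens it; C is a fork and C is not conditioned on; J is a chain and J is not conditioned on — no node blocks this path, so it is active.
Path 3: B → J → Q
  J is a chain and J is not conditioned on — no node blocks this path, so it is active.
Since the path B → V ← C → J → Q is active, B and Q are not d-separated given {V}.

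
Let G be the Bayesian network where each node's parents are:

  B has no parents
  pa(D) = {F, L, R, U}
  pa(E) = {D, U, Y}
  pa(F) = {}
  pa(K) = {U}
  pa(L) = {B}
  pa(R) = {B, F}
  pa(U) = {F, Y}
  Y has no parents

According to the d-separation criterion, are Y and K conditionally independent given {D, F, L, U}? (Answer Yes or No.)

Yes

Enumerating the 6 paths from Y to K and testing each for blocking by {D, F, L, U}:
Path 1: Y → E ← D ← R ← F → U → K
  E is a collider here and neither E nor any of its descendants is conditioned on, so the collider stays closed — the path is blocked at E.
Path 2: Y → E ← D ← F → U → K
  E is a collider here and neither E nor any of its descendants is conditioned on, so the collider stays closed — the path is blocked at E.
Path 3: Y → E ← D ← L ← B → R ← F → U → K
  E is a collider here and neither E nor any of its descendants is conditioned on, so the collider stays closed — the path is blocked at E.
Path 4: Y → E ← D ← U → K
  E is a collider here and neither E nor any of its descendants is conditioned on, so the collider stays closed — the path is blocked at E.
Path 5: Y → E ← U → K
  E is a collider here and neither E nor any of its descendants is conditioned on, so the collider stays closed — the path is blocked at E.
Path 6: Y → U → K
  U is a chain here and U is conditioned on, so the path is blocked at U.
All paths are blocked; Y ⊥ K | {D, F, L, U} holds.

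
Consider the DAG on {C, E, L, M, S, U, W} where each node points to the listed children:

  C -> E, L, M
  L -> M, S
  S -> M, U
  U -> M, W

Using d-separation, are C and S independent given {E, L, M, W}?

No

Enumerating the 6 paths from C to S and testing each for blocking by {E, L, M, W}:
Path 1: C → M ← U ← S
  M is a collider and M is conditioned on, which opens it; U is a chain and U is not conditioned on — no node blocks this path, so it is active.
Path 2: C → M ← L → S
  L is a fork here and L is conditioned on, so the path is blocked at L.
Path 3: C → M ← S
  M is a collider and M is conditioned on, which opens it — no node blocks this path, so it is active.
Path 4: C → L → M ← U ← S
  L is a chain here and L is conditioned on, so the path is blocked at L.
Path 5: C → L → M ← S
  L is a chain here and L is conditioned on, so the path is blocked at L.
Path 6: C → L → S
  L is a chain here and L is conditioned on, so the path is blocked at L.
Because an active path exists, C and S are not d-separated.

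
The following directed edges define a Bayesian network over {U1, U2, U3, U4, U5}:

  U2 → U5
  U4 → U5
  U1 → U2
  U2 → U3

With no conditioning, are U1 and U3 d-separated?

There is one path between U1 and U3:
  1. U1 → U2 → U3 — U2:chain[open] ⇒ active
Because an active path exists, U1 and U3 are not d-separated.

No — U1 and U3 are not d-separated given ∅.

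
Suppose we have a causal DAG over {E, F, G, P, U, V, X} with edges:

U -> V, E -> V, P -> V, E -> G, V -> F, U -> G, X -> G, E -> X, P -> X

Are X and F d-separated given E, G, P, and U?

Enumerating the 5 paths from X to F and testing each for blocking by {E, G, P, U}:
Path 1: X → G ← E → V → F
  E is a fork here and E is conditioned on, so the path is blocked at E.
Path 2: X → G ← U → V → F
  U is a fork here and U is conditioned on, so the path is blocked at U.
Path 3: X ← E → G ← U → V → F
  E is a fork here and E is conditioned on, so the path is blocked at E.
Path 4: X ← E → V → F
  E is a fork here and E is conditioned on, so the path is blocked at E.
Path 5: X ← P → V → F
  P is a fork here and P is conditioned on, so the path is blocked at P.
All paths are blocked; X ⊥ F | {E, G, P, U} holds.

Yes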